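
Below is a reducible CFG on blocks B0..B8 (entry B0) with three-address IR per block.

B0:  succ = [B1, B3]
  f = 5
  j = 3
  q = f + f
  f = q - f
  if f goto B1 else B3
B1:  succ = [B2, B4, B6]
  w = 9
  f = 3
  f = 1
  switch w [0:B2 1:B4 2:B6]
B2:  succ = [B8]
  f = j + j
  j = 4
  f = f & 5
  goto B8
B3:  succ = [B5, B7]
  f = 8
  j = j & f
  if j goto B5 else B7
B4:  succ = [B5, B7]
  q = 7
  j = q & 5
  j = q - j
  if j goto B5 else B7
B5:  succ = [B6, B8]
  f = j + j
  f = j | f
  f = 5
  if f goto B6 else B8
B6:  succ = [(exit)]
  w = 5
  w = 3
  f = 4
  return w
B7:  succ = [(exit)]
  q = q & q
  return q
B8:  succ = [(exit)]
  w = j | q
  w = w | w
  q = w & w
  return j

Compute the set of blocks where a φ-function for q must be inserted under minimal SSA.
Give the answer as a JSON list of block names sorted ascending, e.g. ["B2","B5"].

idom tree: B1←B0 B2←B1 B3←B0 B4←B1 B5←B0 B6←B0 B7←B0 B8←B0
Join-block Dom:
  B5: preds {B3,B4}: {B0,B3} ∩ {B0,B1,B4} = {B0}; idom=B0
  B6: preds {B1,B5}: {B0,B1} ∩ {B0,B5} = {B0}; idom=B0
  B7: preds {B3,B4}: {B0,B3} ∩ {B0,B1,B4} = {B0}; idom=B0
  B8: preds {B2,B5}: {B0,B1,B2} ∩ {B0,B5} = {B0}; idom=B0

DF derivation:
  B5←B3: walk B3 to B0
  B5←B4: walk B4→B1 to B0
  B6←B1: walk B1 to B0
  B6←B5: walk B5 to B0
  B7←B3: walk B3 to B0
  B7←B4: walk B4→B1 to B0
  B8←B2: walk B2→B1 to B0
  B8←B5: walk B5 to B0
  B0 → ∅
  B1 → {B5,B6,B7,B8}
  B2 → {B8}
  B3 → {B5,B7}
  B4 → {B5,B7}
  B5 → {B6,B8}
  B6 → ∅
  B7 → ∅
  B8 → ∅

φ for q: defs {B0,B4,B7,B8}
  DF⁺ = {B5,B6,B7,B8}

Answer: ["B5", "B6", "B7", "B8"]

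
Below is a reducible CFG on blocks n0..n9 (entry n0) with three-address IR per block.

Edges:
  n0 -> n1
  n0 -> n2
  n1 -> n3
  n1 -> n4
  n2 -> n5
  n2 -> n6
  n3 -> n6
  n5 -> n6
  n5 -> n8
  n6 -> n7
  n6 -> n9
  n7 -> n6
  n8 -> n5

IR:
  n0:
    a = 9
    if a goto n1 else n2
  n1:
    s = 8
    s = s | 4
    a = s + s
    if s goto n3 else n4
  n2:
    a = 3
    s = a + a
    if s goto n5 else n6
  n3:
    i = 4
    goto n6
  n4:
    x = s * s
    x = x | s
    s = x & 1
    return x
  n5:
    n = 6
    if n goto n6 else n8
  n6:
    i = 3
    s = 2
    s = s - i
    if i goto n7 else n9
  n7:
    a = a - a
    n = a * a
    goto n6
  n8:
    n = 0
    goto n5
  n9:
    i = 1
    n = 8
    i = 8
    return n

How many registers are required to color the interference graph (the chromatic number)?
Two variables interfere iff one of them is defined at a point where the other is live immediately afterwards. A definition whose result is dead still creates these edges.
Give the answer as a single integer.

def/use:
  n0: {a} / ∅
  n1: {a,s} / ∅
  n2: {a,s} / ∅
  n3: {i} / ∅
  n4: {s,x} / {s}
  n5: {n} / ∅
  n6: {i,s} / ∅
  n7: {a,n} / {a}
  n8: {n} / ∅
  n9: {i,n} / ∅

Live sets:
  live n0: ∅→∅
  live n1: ∅→{a,s}
  live n2: ∅→{a}
  live n3: {a}→{a}
  live n4: {s}→∅
  live n5: {a}→{a}
  live n6: {a}→{a}
  live n7: {a}→{a}
  live n8: {a}→{a}
  live n9: ∅→∅

Interfere edges:
  a↔{i,n,s}
  i↔{a,n,s}
  n↔{a,i}
  s↔{a,i,x}
  x↔{s}

Registers:
  {a,i,n} pairwise interfere (3-clique) ⇒ χ ≥ 3
  3-colouring: R0={a,x}  R1={i}  R2={n,s}
  χ = 3

Answer: 3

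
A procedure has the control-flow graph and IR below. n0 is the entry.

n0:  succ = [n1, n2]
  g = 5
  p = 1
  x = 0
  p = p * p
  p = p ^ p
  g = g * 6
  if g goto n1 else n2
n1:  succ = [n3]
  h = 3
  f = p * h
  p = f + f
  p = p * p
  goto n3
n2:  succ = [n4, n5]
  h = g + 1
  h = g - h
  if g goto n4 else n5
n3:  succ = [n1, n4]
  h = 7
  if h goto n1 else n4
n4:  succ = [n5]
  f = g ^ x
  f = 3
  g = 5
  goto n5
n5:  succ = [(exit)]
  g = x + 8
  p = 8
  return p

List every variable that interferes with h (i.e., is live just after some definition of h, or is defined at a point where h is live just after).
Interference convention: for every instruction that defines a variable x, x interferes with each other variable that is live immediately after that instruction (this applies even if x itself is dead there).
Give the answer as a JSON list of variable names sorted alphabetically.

def/use:
  n0: {g,p,x} / ∅
  n1: {f,h,p} / {p}
  n2: {h} / {g}
  n3: {h} / ∅
  n4: {f,g} / {g,x}
  n5: {g,p} / {x}

Liveness:
  live n0: ∅→{g,p,x}
  live n1: {g,p,x}→{g,p,x}
  live n2: {g,x}→{g,x}
  live n3: {g,p,x}→{g,p,x}
  live n4: {g,x}→{x}
  live n5: {x}→∅

Conflict graph:
  f — {g,x}
  g — {f,h,p,x}
  h — {g,p,x}
  p — {g,h,x}
  x — {f,g,h,p}

N(h) = ["g", "p", "x"]

Answer: ["g", "p", "x"]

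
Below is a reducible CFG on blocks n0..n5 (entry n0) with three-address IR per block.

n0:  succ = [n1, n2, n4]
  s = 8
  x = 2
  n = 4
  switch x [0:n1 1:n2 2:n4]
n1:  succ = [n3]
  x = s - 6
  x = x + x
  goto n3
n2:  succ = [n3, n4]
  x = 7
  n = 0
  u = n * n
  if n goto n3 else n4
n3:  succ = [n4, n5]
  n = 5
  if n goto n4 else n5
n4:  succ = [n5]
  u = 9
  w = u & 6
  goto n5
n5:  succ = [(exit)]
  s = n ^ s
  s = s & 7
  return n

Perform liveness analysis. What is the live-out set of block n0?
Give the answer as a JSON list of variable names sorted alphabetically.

Answer: ["n", "s"]

Derivation:
Block summaries:
  n0 def {n,s,x} use ∅
  n1 def {x} use {s}
  n2 def {n,u,x} use ∅
  n3 def {n} use ∅
  n4 def {u,w} use ∅
  n5 def {s} use {n,s}

Liveness:
  live n0: ∅→{n,s}
  live n1: {s}→{s}
  live n2: {s}→{n,s}
  live n3: {s}→{n,s}
  live n4: {n,s}→{n,s}
  live n5: {n,s}→∅

live-out(n0) = ["n", "s"]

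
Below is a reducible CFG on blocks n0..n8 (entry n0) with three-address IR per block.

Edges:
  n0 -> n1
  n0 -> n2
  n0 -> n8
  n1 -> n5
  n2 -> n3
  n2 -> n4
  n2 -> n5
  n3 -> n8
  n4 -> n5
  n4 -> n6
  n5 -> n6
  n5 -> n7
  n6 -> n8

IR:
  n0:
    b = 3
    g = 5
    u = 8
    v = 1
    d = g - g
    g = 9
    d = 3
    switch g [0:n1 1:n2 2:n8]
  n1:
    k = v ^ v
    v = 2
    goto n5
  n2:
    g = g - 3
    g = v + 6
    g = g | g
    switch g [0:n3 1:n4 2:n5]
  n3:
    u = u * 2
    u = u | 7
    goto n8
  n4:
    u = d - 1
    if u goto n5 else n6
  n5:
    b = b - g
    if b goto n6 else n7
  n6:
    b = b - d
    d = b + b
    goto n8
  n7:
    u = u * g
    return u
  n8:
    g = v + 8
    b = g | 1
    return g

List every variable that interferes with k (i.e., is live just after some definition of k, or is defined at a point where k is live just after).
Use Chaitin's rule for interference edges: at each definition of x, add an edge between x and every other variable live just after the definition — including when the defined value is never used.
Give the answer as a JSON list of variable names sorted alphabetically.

Answer: ["b", "d", "g", "u"]

Working:
Block summaries:
  n0: {b,d,g,u,v} / ∅
  n1: {k,v} / {v}
  n2: {g} / {g,v}
  n3: {u} / {u}
  n4: {u} / {d}
  n5: {b} / {b,g}
  n6: {b,d} / {b,d}
  n7: {u} / {g,u}
  n8: {b,g} / {v}

Liveness:
  live n0: ∅→{b,d,g,u,v}
  live n1: {b,d,g,u,v}→{b,d,g,u,v}
  live n2: {b,d,g,u,v}→{b,d,g,u,v}
  live n3: {u,v}→{v}
  live n4: {b,d,g,v}→{b,d,g,u,v}
  live n5: {b,d,g,u,v}→{b,d,g,u,v}
  live n6: {b,d,v}→{v}
  live n7: {g,u}→∅
  live n8: {v}→∅

Interference:
  b↔{d,g,k,u,v}
  d↔{b,g,k,u,v}
  g↔{b,d,k,u,v}
  k↔{b,d,g,u}
  u↔{b,d,g,k,v}
  v↔{b,d,g,u}

N(k) = ["b", "d", "g", "u"]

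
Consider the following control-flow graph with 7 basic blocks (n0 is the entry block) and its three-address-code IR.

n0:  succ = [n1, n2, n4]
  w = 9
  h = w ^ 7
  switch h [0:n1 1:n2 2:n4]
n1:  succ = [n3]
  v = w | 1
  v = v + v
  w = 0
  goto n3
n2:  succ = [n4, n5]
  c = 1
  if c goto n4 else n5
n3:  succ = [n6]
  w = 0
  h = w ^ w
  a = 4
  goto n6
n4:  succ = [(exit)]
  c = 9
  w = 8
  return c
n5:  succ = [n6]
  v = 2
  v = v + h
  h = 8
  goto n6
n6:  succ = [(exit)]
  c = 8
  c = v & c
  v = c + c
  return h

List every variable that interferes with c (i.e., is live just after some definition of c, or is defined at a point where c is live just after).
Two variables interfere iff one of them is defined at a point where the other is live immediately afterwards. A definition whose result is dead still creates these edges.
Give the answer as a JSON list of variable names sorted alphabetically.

Answer: ["h", "v", "w"]

Derivation:
Per-block:
  n0: def={h,w} ue=∅
  n1: def={v,w} ue={w}
  n2: def={c} ue=∅
  n3: def={a,h,w} ue=∅
  n4: def={c,w} ue=∅
  n5: def={h,v} ue={h}
  n6: def={c,v} ue={h,v}

Live sets:
  live n0: ∅→{h,w}
  live n1: {w}→{v}
  live n2: {h}→{h}
  live n3: {v}→{h,v}
  live n4: ∅→∅
  live n5: {h}→{h,v}
  live n6: {h,v}→∅

Interference:
  a: {h,v}
  c: {h,v,w}
  h: {a,c,v,w}
  v: {a,c,h,w}
  w: {c,h,v}

N(c) = ["h", "v", "w"]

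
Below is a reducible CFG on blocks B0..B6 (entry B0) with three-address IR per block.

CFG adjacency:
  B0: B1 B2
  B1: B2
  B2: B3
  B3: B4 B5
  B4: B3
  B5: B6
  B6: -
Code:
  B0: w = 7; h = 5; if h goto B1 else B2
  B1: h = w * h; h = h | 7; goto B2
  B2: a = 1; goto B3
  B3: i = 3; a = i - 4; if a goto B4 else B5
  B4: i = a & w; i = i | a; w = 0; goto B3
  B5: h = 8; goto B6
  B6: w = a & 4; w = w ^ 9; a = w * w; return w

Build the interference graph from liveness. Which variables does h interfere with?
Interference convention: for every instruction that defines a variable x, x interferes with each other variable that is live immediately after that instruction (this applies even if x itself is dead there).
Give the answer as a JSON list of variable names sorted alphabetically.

Answer: ["a", "w"]

Analysis:
Block summaries:
  B0: def={h,w} ue=∅
  B1: def={h} ue={h,w}
  B2: def={a} ue=∅
  B3: def={a,i} ue=∅
  B4: def={i,w} ue={a,w}
  B5: def={h} ue=∅
  B6: def={a,w} ue={a}

Backward fixpoint:
  B0 li=∅ lo={h,w}
  B1 li={h,w} lo={w}
  B2 li={w} lo={w}
  B3 li={w} lo={a,w}
  B4 li={a,w} lo={w}
  B5 li={a} lo={a}
  B6 li={a} lo=∅

Interference:
  a — {h,i,w}
  h — {a,w}
  i — {a,w}
  w — {a,h,i}

N(h) = ["a", "w"]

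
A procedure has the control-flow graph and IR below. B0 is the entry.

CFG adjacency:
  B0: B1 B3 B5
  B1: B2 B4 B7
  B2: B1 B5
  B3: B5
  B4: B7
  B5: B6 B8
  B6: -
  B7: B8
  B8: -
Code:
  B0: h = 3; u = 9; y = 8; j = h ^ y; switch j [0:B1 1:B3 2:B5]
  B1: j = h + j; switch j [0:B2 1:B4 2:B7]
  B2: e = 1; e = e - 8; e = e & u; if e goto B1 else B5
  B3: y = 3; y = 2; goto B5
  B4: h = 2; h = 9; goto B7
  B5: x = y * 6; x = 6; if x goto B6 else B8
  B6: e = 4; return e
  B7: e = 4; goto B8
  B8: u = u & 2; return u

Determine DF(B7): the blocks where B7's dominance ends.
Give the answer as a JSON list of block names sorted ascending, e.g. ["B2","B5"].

idom tree: B1←B0 B2←B1 B3←B0 B4←B1 B5←B0 B6←B5 B7←B1 B8←B0
Dom∩ at merges:
  B1: preds {B0,B2}: {B0} ∩ {B0,B1,B2} = {B0}; idom=B0
  B5: preds {B0,B2,B3}: {B0} ∩ {B0,B1,B2} ∩ {B0,B3} = {B0}; idom=B0
  B7: preds {B1,B4}: {B0,B1} ∩ {B0,B1,B4} = {B0,B1}; idom=B1
  B8: preds {B5,B7}: {B0,B5} ∩ {B0,B1,B7} = {B0}; idom=B0

DF derivation:
  B1←B0: walk · to B0
  B1←B2: walk B2→B1 to B0
  B5←B0: walk · to B0
  B5←B2: walk B2→B1 to B0
  B5←B3: walk B3 to B0
  B7←B1: walk · to B1
  B7←B4: walk B4 to B1
  B8←B5: walk B5 to B0
  B8←B7: walk B7→B1 to B0
  DF(B0)=∅
  DF(B1)={B1,B5,B8}
  DF(B2)={B1,B5}
  DF(B3)={B5}
  DF(B4)={B7}
  DF(B5)={B8}
  DF(B6)=∅
  DF(B7)={B8}
  DF(B8)=∅

DF(B7) = ["B8"]

Answer: ["B8"]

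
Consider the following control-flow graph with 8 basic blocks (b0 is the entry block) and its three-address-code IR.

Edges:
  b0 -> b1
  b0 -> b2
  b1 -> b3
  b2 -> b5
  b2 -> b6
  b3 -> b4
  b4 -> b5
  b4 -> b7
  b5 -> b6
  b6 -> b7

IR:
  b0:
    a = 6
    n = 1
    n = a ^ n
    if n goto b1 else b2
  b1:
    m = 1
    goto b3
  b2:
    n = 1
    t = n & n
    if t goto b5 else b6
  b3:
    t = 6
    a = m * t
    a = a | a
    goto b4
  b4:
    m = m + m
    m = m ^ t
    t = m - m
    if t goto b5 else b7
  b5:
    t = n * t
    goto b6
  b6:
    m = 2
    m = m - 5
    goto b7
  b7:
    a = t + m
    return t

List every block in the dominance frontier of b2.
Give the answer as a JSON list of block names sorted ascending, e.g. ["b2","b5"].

idom tree: b1←b0 b2←b0 b3←b1 b4←b3 b5←b0 b6←b0 b7←b0
Dom∩ at merges:
  b5: preds {b2,b4}: {b0,b2} ∩ {b0,b1,b3,b4} = {b0}; idom=b0
  b6: preds {b2,b5}: {b0,b2} ∩ {b0,b5} = {b0}; idom=b0
  b7: preds {b4,b6}: {b0,b1,b3,b4} ∩ {b0,b6} = {b0}; idom=b0

DF derivation:
  join b5 pred b2: b2 stop@b0
  join b5 pred b4: b4→b3→b1 stop@b0
  join b6 pred b2: b2 stop@b0
  join b6 pred b5: b5 stop@b0
  join b7 pred b4: b4→b3→b1 stop@b0
  join b7 pred b6: b6 stop@b0
  b0: DF=∅
  b1: DF={b5,b7}
  b2: DF={b5,b6}
  b3: DF={b5,b7}
  b4: DF={b5,b7}
  b5: DF={b6}
  b6: DF={b7}
  b7: DF=∅

DF(b2) = ["b5", "b6"]

Answer: ["b5", "b6"]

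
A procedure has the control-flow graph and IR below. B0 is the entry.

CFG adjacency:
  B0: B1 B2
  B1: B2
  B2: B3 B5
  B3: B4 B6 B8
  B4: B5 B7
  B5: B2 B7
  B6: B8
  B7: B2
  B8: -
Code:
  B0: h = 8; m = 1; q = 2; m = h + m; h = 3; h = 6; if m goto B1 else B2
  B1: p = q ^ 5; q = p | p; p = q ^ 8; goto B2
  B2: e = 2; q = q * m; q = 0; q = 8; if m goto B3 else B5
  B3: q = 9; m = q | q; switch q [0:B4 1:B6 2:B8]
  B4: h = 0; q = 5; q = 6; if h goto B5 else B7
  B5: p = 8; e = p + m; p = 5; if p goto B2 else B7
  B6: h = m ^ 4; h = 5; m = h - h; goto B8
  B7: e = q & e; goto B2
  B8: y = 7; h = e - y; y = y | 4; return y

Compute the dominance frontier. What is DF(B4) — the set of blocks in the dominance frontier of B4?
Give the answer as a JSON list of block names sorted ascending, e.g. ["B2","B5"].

idom tree: B1←B0 B2←B0 B3←B2 B4←B3 B5←B2 B6←B3 B7←B2 B8←B3
Dom∩ at merges:
  B2: preds {B0,B1,B5,B7}: {B0} ∩ {B0,B1} ∩ {B0,B2,B5} ∩ {B0,B2,B7} = {B0}; idom=B0
  B5: preds {B2,B4}: {B0,B2} ∩ {B0,B2,B3,B4} = {B0,B2}; idom=B2
  B7: preds {B4,B5}: {B0,B2,B3,B4} ∩ {B0,B2,B5} = {B0,B2}; idom=B2
  B8: preds {B3,B6}: {B0,B2,B3} ∩ {B0,B2,B3,B6} = {B0,B2,B3}; idom=B3

Frontier:
  B2←B0: walk · to B0
  B2←B1: walk B1 to B0
  B2←B5: walk B5→B2 to B0
  B2←B7: walk B7→B2 to B0
  B5←B2: walk · to B2
  B5←B4: walk B4→B3 to B2
  B7←B4: walk B4→B3 to B2
  B7←B5: walk B5 to B2
  B8←B3: walk · to B3
  B8←B6: walk B6 to B3
  B0 → ∅
  B1 → {B2}
  B2 → {B2}
  B3 → {B5,B7}
  B4 → {B5,B7}
  B5 → {B2,B7}
  B6 → {B8}
  B7 → {B2}
  B8 → ∅

DF(B4) = ["B5", "B7"]

Answer: ["B5", "B7"]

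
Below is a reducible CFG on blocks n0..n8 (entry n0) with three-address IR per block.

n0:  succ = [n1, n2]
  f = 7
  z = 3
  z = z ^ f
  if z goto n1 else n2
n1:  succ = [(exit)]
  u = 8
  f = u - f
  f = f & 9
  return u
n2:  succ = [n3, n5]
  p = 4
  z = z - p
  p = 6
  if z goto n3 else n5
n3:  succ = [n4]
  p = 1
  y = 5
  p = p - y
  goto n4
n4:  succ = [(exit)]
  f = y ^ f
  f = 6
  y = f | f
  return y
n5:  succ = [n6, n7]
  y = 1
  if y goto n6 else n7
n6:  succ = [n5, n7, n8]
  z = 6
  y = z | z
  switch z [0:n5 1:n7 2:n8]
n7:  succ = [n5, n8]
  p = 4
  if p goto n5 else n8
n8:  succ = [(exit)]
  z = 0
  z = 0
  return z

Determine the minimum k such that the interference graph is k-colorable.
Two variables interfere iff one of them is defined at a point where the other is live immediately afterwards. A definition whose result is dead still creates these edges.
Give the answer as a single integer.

Answer: 4

Analysis:
def/use:
  n0: {f,z} / ∅
  n1: {f,u} / {f}
  n2: {p,z} / {z}
  n3: {p,y} / ∅
  n4: {f,y} / {f,y}
  n5: {y} / ∅
  n6: {y,z} / ∅
  n7: {p} / ∅
  n8: {z} / ∅

Liveness:
  n0: in=∅ out={f,z}
  n1: in={f} out=∅
  n2: in={f,z} out={f}
  n3: in={f} out={f,y}
  n4: in={f,y} out=∅
  n5: in=∅ out=∅
  n6: in=∅ out=∅
  n7: in=∅ out=∅
  n8: in=∅ out=∅

Interference:
  f: {p,u,y,z}
  p: {f,y,z}
  u: {f}
  y: {f,p,z}
  z: {f,p,y}

Chromatic number:
  lower bound: {f,p,y,z} mutually conflict ⇒ χ ≥ 4
  assign f→R0 p→R1 u→R1 y→R2 z→R3 — no edge inside a register ⇒ χ ≤ 4
  χ = 4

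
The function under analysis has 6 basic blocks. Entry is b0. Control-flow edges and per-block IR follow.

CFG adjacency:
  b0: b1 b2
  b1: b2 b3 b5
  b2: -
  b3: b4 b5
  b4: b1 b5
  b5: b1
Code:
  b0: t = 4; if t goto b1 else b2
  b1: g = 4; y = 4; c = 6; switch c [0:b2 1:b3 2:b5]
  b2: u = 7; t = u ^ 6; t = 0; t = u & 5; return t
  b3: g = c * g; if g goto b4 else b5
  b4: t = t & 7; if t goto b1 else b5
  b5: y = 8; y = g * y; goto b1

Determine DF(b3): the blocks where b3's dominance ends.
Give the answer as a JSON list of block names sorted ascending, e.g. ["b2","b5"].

idom tree: b1←b0 b2←b0 b3←b1 b4←b3 b5←b1
Dom at joins:
  b1: preds {b0,b4,b5}: {b0} ∩ {b0,b1,b3,b4} ∩ {b0,b1,b5} = {b0}; idom=b0
  b2: preds {b0,b1}: {b0} ∩ {b0,b1} = {b0}; idom=b0
  b5: preds {b1,b3,b4}: {b0,b1} ∩ {b0,b1,b3} ∩ {b0,b1,b3,b4} = {b0,b1}; idom=b1

DF derivation:
  b1←b0: walk · to b0
  b1←b4: walk b4→b3→b1 to b0
  b1←b5: walk b5→b1 to b0
  b2←b0: walk · to b0
  b2←b1: walk b1 to b0
  b5←b1: walk · to b1
  b5←b3: walk b3 to b1
  b5←b4: walk b4→b3 to b1
  DF(b0)=∅
  DF(b1)={b1,b2}
  DF(b2)=∅
  DF(b3)={b1,b5}
  DF(b4)={b1,b5}
  DF(b5)={b1}

DF(b3) = ["b1", "b5"]

Answer: ["b1", "b5"]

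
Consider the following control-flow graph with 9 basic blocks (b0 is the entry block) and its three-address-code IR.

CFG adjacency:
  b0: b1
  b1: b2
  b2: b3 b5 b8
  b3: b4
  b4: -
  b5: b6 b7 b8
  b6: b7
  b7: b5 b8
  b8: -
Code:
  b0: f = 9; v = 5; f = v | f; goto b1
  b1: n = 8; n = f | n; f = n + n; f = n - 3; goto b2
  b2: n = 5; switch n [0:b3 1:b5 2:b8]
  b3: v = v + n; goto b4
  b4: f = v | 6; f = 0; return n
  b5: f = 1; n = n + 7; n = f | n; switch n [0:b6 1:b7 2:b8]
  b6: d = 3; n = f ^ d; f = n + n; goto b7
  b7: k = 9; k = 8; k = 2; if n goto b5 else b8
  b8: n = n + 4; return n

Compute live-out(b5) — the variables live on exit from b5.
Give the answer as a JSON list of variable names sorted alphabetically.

Answer: ["f", "n"]

Analysis:
Per-block:
  b0: def={f,v} ue=∅
  b1: def={f,n} ue={f}
  b2: def={n} ue=∅
  b3: def={v} ue={n,v}
  b4: def={f} ue={n,v}
  b5: def={f,n} ue={n}
  b6: def={d,f,n} ue={f}
  b7: def={k} ue={n}
  b8: def={n} ue={n}

Liveness:
  b0 li=∅ lo={f,v}
  b1 li={f,v} lo={v}
  b2 li={v} lo={n,v}
  b3 li={n,v} lo={n,v}
  b4 li={n,v} lo=∅
  b5 li={n} lo={f,n}
  b6 li={f} lo={n}
  b7 li={n} lo={n}
  b8 li={n} lo=∅

live-out(b5) = ["f", "n"]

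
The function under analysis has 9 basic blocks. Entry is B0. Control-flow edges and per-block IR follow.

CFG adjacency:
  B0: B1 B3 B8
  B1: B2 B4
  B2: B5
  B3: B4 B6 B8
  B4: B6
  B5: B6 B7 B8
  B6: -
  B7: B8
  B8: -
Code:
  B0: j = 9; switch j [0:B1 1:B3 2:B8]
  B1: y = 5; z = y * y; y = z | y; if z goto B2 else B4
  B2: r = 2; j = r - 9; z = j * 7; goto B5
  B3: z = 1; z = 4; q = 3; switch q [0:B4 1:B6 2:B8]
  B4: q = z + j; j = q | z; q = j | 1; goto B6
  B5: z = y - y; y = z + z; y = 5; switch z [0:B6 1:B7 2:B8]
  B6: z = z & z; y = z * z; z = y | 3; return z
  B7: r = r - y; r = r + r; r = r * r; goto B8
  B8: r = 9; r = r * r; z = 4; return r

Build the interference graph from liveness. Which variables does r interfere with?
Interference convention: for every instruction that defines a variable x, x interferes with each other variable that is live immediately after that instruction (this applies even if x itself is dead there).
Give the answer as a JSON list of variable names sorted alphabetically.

Answer: ["j", "y", "z"]

Analysis:
def/use:
  B0: {j} / ∅
  B1: {y,z} / ∅
  B2: {j,r,z} / ∅
  B3: {q,z} / ∅
  B4: {j,q} / {j,z}
  B5: {y,z} / {y}
  B6: {y,z} / {z}
  B7: {r} / {r,y}
  B8: {r,z} / ∅

Live sets:
  live B0: ∅→{j}
  live B1: {j}→{j,y,z}
  live B2: {y}→{r,y}
  live B3: {j}→{j,z}
  live B4: {j,z}→{z}
  live B5: {r,y}→{r,y,z}
  live B6: {z}→∅
  live B7: {r,y}→∅
  live B8: ∅→∅

Conflict graph:
  j↔{q,r,y,z}
  q↔{j,z}
  r↔{j,y,z}
  y↔{j,r,z}
  z↔{j,q,r,y}

N(r) = ["j", "y", "z"]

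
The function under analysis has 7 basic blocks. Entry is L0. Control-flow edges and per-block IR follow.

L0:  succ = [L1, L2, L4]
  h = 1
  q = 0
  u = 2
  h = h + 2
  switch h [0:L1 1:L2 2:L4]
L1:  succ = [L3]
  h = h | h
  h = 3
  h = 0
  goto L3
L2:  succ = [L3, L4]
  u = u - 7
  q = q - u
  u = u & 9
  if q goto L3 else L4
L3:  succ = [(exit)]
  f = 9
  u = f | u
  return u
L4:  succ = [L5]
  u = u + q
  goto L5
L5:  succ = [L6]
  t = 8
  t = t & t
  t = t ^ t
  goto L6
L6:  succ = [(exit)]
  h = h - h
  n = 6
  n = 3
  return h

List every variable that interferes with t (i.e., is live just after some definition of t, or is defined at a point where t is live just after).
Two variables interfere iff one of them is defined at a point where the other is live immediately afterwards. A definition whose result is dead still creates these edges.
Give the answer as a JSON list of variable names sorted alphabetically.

Answer: ["h"]

Analysis:
Per-block:
  L0 def {h,q,u} use ∅
  L1 def {h} use {h}
  L2 def {q,u} use {q,u}
  L3 def {f,u} use {u}
  L4 def {u} use {q,u}
  L5 def {t} use ∅
  L6 def {h,n} use {h}

Live sets:
  L0: in=∅ out={h,q,u}
  L1: in={h,u} out={u}
  L2: in={h,q,u} out={h,q,u}
  L3: in={u} out=∅
  L4: in={h,q,u} out={h}
  L5: in={h} out={h}
  L6: in={h} out=∅

Interfere edges:
  f — {u}
  h — {n,q,t,u}
  n — {h}
  q — {h,u}
  t — {h}
  u — {f,h,q}

N(t) = ["h"]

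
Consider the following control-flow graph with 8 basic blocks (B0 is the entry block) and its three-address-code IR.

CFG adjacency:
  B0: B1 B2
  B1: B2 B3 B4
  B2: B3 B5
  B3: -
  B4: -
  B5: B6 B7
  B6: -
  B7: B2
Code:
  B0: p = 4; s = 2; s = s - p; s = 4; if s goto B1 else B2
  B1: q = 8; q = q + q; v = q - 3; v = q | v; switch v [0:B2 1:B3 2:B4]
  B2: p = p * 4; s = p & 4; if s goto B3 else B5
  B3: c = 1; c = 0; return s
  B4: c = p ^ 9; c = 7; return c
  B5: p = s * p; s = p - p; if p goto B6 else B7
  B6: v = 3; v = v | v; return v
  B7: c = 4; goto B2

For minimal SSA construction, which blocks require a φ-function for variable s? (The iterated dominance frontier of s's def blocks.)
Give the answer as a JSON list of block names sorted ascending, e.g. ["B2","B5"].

idom tree: B1←B0 B2←B0 B3←B0 B4←B1 B5←B2 B6←B5 B7←B5
Dom∩ at merges:
  B2: preds {B0,B1,B7}: {B0} ∩ {B0,B1} ∩ {B0,B2,B5,B7} = {B0}; idom=B0
  B3: preds {B1,B2}: {B0,B1} ∩ {B0,B2} = {B0}; idom=B0

Frontier:
  join B2 pred B0: · stop@B0
  join B2 pred B1: B1 stop@B0
  join B2 pred B7: B7→B5→B2 stop@B0
  join B3 pred B1: B1 stop@B0
  join B3 pred B2: B2 stop@B0
  B0: DF=∅
  B1: DF={B2,B3}
  B2: DF={B2,B3}
  B3: DF=∅
  B4: DF=∅
  B5: DF={B2}
  B6: DF=∅
  B7: DF={B2}

φ for s: defs {B0,B2,B5}
  DF⁺ = {B2,B3}

Answer: ["B2", "B3"]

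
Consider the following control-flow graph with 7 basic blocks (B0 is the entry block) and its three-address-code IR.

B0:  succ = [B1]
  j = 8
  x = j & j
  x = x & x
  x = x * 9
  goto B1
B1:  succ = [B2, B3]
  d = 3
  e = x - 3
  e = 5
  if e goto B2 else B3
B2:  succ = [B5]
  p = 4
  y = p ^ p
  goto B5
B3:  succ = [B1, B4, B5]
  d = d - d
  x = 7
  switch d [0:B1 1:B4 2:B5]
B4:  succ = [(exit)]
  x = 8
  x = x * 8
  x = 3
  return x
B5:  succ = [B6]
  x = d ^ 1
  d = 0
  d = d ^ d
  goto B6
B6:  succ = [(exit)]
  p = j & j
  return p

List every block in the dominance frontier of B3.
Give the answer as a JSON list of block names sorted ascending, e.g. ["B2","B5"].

idom tree: B1←B0 B2←B1 B3←B1 B4←B3 B5←B1 B6←B5
Join-block Dom:
  B1: preds {B0,B3}: {B0} ∩ {B0,B1,B3} = {B0}; idom=B0
  B5: preds {B2,B3}: {B0,B1,B2} ∩ {B0,B1,B3} = {B0,B1}; idom=B1

DF walk-up:
  B1←B0: walk · to B0
  B1←B3: walk B3→B1 to B0
  B5←B2: walk B2 to B1
  B5←B3: walk B3 to B1
  DF(B0)=∅
  DF(B1)={B1}
  DF(B2)={B5}
  DF(B3)={B1,B5}
  DF(B4)=∅
  DF(B5)=∅
  DF(B6)=∅

DF(B3) = ["B1", "B5"]

Answer: ["B1", "B5"]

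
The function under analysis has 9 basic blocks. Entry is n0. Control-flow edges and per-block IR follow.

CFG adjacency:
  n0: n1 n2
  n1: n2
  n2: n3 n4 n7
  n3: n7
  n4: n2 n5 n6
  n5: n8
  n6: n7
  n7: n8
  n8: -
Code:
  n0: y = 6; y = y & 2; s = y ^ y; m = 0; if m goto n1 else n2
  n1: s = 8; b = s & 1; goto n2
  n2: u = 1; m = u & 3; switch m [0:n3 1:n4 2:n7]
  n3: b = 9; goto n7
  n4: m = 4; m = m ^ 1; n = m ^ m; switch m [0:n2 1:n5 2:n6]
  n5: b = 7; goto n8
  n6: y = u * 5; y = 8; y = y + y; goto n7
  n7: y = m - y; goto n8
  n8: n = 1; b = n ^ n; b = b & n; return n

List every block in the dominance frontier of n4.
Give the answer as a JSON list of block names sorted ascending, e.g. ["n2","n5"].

idom tree: n1←n0 n2←n0 n3←n2 n4←n2 n5←n4 n6←n4 n7←n2 n8←n2
Dom at joins:
  n2: preds {n0,n1,n4}: {n0} ∩ {n0,n1} ∩ {n0,n2,n4} = {n0}; idom=n0
  n7: preds {n2,n3,n6}: {n0,n2} ∩ {n0,n2,n3} ∩ {n0,n2,n4,n6} = {n0,n2}; idom=n2
  n8: preds {n5,n7}: {n0,n2,n4,n5} ∩ {n0,n2,n7} = {n0,n2}; idom=n2

DF walk-up:
  join n2 pred n0: · stop@n0
  join n2 pred n1: n1 stop@n0
  join n2 pred n4: n4→n2 stop@n0
  join n7 pred n2: · stop@n2
  join n7 pred n3: n3 stop@n2
  join n7 pred n6: n6→n4 stop@n2
  join n8 pred n5: n5→n4 stop@n2
  join n8 pred n7: n7 stop@n2
  n0 → ∅
  n1 → {n2}
  n2 → {n2}
  n3 → {n7}
  n4 → {n2,n7,n8}
  n5 → {n8}
  n6 → {n7}
  n7 → {n8}
  n8 → ∅

DF(n4) = ["n2", "n7", "n8"]

Answer: ["n2", "n7", "n8"]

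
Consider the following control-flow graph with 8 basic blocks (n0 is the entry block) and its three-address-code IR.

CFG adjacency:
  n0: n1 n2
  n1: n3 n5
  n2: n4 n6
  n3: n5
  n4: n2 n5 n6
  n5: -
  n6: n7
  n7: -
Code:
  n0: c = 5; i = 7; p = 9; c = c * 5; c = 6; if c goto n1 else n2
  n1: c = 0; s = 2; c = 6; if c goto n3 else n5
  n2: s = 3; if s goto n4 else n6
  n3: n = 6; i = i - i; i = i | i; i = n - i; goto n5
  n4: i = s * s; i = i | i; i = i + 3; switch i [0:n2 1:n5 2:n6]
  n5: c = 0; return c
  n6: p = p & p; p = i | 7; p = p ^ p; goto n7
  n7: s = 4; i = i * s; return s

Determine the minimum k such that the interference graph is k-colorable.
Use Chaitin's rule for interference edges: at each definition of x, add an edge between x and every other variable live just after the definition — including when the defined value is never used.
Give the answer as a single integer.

Answer: 3

Working:
Block summaries:
  n0 def {c,i,p} use ∅
  n1 def {c,s} use ∅
  n2 def {s} use ∅
  n3 def {i,n} use {i}
  n4 def {i} use {s}
  n5 def {c} use ∅
  n6 def {p} use {i,p}
  n7 def {i,s} use {i}

Live sets:
  n0 li=∅ lo={i,p}
  n1 li={i} lo={i}
  n2 li={i,p} lo={i,p,s}
  n3 li={i} lo=∅
  n4 li={p,s} lo={i,p}
  n5 li=∅ lo=∅
  n6 li={i,p} lo={i}
  n7 li={i} lo=∅

Conflict graph:
  c — {i,p}
  i — {c,n,p,s}
  n — {i}
  p — {c,i,s}
  s — {i,p}

Registers:
  {c,i,p} pairwise interfere (3-clique) ⇒ χ ≥ 3
  3-colouring: R0={i}  R1={n,p}  R2={c,s}
  χ = 3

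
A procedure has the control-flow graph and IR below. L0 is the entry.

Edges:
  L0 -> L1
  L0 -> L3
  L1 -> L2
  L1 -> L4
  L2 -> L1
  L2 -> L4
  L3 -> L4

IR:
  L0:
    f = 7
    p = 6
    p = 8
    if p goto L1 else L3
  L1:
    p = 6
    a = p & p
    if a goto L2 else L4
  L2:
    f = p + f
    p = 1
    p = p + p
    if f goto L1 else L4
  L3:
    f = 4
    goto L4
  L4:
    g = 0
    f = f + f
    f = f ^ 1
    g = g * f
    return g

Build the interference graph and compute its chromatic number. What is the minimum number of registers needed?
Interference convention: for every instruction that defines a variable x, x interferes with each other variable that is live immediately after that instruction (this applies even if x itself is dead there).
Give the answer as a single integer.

Per-block:
  L0: def={f,p} ue=∅
  L1: def={a,p} ue=∅
  L2: def={f,p} ue={f,p}
  L3: def={f} ue=∅
  L4: def={f,g} ue={f}

Backward fixpoint:
  L0: in=∅ out={f}
  L1: in={f} out={f,p}
  L2: in={f,p} out={f}
  L3: in=∅ out={f}
  L4: in={f} out=∅

Interference:
  a: {f,p}
  f: {a,g,p}
  g: {f}
  p: {a,f}

Colouring:
  lower bound: {a,f,p} mutually conflict ⇒ χ ≥ 3
  assign a→c1 f→c0 g→c1 p→c2 — no edge inside a register ⇒ χ ≤ 3
  χ = 3

Answer: 3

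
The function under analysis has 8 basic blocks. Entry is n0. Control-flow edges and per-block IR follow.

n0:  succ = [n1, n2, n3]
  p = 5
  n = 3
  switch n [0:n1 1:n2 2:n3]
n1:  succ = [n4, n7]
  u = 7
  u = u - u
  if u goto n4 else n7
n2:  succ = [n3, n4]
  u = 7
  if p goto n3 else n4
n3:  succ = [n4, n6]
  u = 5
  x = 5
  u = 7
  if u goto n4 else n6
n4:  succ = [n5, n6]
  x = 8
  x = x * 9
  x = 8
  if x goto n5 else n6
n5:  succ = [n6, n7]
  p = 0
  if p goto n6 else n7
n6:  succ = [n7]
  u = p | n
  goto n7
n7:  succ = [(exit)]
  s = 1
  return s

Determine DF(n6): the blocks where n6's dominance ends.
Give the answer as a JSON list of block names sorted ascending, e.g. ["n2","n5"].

idom tree: n1←n0 n2←n0 n3←n0 n4←n0 n5←n4 n6←n0 n7←n0
Dom∩ at merges:
  n3: preds {n0,n2}: {n0} ∩ {n0,n2} = {n0}; idom=n0
  n4: preds {n1,n2,n3}: {n0,n1} ∩ {n0,n2} ∩ {n0,n3} = {n0}; idom=n0
  n6: preds {n3,n4,n5}: {n0,n3} ∩ {n0,n4} ∩ {n0,n4,n5} = {n0}; idom=n0
  n7: preds {n1,n5,n6}: {n0,n1} ∩ {n0,n4,n5} ∩ {n0,n6} = {n0}; idom=n0

DF walk-up:
  n3←n0: walk · to n0
  n3←n2: walk n2 to n0
  n4←n1: walk n1 to n0
  n4←n2: walk n2 to n0
  n4←n3: walk n3 to n0
  n6←n3: walk n3 to n0
  n6←n4: walk n4 to n0
  n6←n5: walk n5→n4 to n0
  n7←n1: walk n1 to n0
  n7←n5: walk n5→n4 to n0
  n7←n6: walk n6 to n0
  DF(n0)=∅
  DF(n1)={n4,n7}
  DF(n2)={n3,n4}
  DF(n3)={n4,n6}
  DF(n4)={n6,n7}
  DF(n5)={n6,n7}
  DF(n6)={n7}
  DF(n7)=∅

DF(n6) = ["n7"]

Answer: ["n7"]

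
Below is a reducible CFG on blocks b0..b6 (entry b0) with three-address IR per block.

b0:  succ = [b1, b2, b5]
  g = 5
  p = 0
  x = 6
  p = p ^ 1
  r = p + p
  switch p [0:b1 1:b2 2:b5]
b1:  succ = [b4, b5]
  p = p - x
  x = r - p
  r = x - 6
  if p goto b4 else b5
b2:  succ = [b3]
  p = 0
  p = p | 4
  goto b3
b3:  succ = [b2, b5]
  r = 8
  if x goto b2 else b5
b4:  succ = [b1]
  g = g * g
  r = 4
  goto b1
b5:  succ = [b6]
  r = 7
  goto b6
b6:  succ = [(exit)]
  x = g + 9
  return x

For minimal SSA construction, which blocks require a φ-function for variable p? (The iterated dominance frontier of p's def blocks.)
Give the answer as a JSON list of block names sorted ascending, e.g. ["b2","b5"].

Answer: ["b1", "b2", "b5"]

Analysis:
idom tree: b1←b0 b2←b0 b3←b2 b4←b1 b5←b0 b6←b5
Dom at joins:
  b1: preds {b0,b4}: {b0} ∩ {b0,b1,b4} = {b0}; idom=b0
  b2: preds {b0,b3}: {b0} ∩ {b0,b2,b3} = {b0}; idom=b0
  b5: preds {b0,b1,b3}: {b0} ∩ {b0,b1} ∩ {b0,b2,b3} = {b0}; idom=b0

DF walk-up:
  join b1 pred b0: · stop@b0
  join b1 pred b4: b4→b1 stop@b0
  join b2 pred b0: · stop@b0
  join b2 pred b3: b3→b2 stop@b0
  join b5 pred b0: · stop@b0
  join b5 pred b1: b1 stop@b0
  join b5 pred b3: b3→b2 stop@b0
  DF(b0)=∅
  DF(b1)={b1,b5}
  DF(b2)={b2,b5}
  DF(b3)={b2,b5}
  DF(b4)={b1}
  DF(b5)=∅
  DF(b6)=∅

φ for p: defs {b0,b1,b2}
  DF⁺ = {b1,b2,b5}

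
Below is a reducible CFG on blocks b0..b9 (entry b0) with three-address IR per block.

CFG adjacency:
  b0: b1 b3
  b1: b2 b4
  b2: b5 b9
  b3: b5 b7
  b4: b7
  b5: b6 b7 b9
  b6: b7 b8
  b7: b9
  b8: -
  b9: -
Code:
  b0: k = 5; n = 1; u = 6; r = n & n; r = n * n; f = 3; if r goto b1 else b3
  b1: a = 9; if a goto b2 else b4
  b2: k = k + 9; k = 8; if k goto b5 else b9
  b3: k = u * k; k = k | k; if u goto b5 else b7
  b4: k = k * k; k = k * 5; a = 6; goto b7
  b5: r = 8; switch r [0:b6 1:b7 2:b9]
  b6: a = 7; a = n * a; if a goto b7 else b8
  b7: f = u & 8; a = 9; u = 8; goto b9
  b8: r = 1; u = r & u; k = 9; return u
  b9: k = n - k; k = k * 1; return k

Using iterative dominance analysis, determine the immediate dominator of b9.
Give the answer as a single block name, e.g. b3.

Answer: b0

Analysis:
idom tree: b1←b0 b2←b1 b3←b0 b4←b1 b5←b0 b6←b5 b7←b0 b8←b6 b9←b0
Dom∩ at merges:
  b5: preds {b2,b3}: {b0,b1,b2} ∩ {b0,b3} = {b0}; idom=b0
  b7: preds {b3,b4,b5,b6}: {b0,b3} ∩ {b0,b1,b4} ∩ {b0,b5} ∩ {b0,b5,b6} = {b0}; idom=b0
  b9: preds {b2,b5,b7}: {b0,b1,b2} ∩ {b0,b5} ∩ {b0,b7} = {b0}; idom=b0

idom(b9) = b0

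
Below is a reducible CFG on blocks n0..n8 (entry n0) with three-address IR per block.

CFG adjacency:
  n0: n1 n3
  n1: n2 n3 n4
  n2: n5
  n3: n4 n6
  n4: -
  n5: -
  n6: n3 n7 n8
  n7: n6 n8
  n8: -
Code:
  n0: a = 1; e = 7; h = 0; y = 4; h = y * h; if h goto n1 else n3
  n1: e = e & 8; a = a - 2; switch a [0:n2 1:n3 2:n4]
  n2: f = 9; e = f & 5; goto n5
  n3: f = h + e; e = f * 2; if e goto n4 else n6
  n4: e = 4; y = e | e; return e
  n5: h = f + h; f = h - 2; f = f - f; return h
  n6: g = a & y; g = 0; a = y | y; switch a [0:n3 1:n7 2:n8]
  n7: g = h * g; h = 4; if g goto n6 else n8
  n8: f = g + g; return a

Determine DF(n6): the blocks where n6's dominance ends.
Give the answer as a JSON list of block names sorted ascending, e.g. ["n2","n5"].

Answer: ["n3", "n6"]

Derivation:
idom tree: n1←n0 n2←n1 n3←n0 n4←n0 n5←n2 n6←n3 n7←n6 n8←n6
Dom∩ at merges:
  n3: preds {n0,n1,n6}: {n0} ∩ {n0,n1} ∩ {n0,n3,n6} = {n0}; idom=n0
  n4: preds {n1,n3}: {n0,n1} ∩ {n0,n3} = {n0}; idom=n0
  n6: preds {n3,n7}: {n0,n3} ∩ {n0,n3,n6,n7} = {n0,n3}; idom=n3
  n8: preds {n6,n7}: {n0,n3,n6} ∩ {n0,n3,n6,n7} = {n0,n3,n6}; idom=n6

Frontier:
  join n3 pred n0: · stop@n0
  join n3 pred n1: n1 stop@n0
  join n3 pred n6: n6→n3 stop@n0
  join n4 pred n1: n1 stop@n0
  join n4 pred n3: n3 stop@n0
  join n6 pred n3: · stop@n3
  join n6 pred n7: n7→n6 stop@n3
  join n8 pred n6: · stop@n6
  join n8 pred n7: n7 stop@n6
  n0: DF=∅
  n1: DF={n3,n4}
  n2: DF=∅
  n3: DF={n3,n4}
  n4: DF=∅
  n5: DF=∅
  n6: DF={n3,n6}
  n7: DF={n6,n8}
  n8: DF=∅

DF(n6) = ["n3", "n6"]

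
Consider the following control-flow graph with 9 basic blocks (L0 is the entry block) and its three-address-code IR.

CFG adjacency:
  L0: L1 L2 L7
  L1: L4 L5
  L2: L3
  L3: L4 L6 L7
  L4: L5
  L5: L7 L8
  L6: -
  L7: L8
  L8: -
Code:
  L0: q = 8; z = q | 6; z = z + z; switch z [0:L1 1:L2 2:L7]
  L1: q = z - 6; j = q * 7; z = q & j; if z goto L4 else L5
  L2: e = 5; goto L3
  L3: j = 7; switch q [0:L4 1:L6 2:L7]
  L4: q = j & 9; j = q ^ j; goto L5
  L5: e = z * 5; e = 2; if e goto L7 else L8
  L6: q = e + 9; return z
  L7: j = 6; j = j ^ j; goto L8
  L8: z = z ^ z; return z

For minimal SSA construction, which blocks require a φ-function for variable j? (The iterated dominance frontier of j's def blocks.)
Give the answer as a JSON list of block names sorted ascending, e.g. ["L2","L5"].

idom tree: L1←L0 L2←L0 L3←L2 L4←L0 L5←L0 L6←L3 L7←L0 L8←L0
Dom∩ at merges:
  L4: preds {L1,L3}: {L0,L1} ∩ {L0,L2,L3} = {L0}; idom=L0
  L5: preds {L1,L4}: {L0,L1} ∩ {L0,L4} = {L0}; idom=L0
  L7: preds {L0,L3,L5}: {L0} ∩ {L0,L2,L3} ∩ {L0,L5} = {L0}; idom=L0
  L8: preds {L5,L7}: {L0,L5} ∩ {L0,L7} = {L0}; idom=L0

DF derivation:
  join L4 pred L1: L1 stop@L0
  join L4 pred L3: L3→L2 stop@L0
  join L5 pred L1: L1 stop@L0
  join L5 pred L4: L4 stop@L0
  join L7 pred L0: · stop@L0
  join L7 pred L3: L3→L2 stop@L0
  join L7 pred L5: L5 stop@L0
  join L8 pred L5: L5 stop@L0
  join L8 pred L7: L7 stop@L0
  DF(L0)=∅
  DF(L1)={L4,L5}
  DF(L2)={L4,L7}
  DF(L3)={L4,L7}
  DF(L4)={L5}
  DF(L5)={L7,L8}
  DF(L6)=∅
  DF(L7)={L8}
  DF(L8)=∅

φ for j: defs {L1,L3,L4,L7}
  DF⁺ = {L4,L5,L7,L8}

Answer: ["L4", "L5", "L7", "L8"]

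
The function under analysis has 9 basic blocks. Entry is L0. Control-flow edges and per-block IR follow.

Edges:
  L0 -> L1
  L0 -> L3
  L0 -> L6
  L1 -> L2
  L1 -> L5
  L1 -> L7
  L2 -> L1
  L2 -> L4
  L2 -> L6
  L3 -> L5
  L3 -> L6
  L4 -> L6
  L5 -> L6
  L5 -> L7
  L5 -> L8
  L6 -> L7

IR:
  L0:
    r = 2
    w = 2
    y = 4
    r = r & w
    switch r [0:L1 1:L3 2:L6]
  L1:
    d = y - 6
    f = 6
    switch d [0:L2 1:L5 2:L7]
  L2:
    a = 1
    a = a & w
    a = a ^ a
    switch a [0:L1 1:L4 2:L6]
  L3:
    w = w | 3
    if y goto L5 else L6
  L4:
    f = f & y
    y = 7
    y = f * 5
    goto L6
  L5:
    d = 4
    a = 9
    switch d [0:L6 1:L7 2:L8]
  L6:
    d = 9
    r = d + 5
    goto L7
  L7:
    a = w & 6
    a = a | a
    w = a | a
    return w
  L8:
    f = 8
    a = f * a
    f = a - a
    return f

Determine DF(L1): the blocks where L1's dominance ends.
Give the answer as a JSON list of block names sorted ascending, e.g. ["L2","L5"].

Answer: ["L1", "L5", "L6", "L7"]

Working:
idom tree: L1←L0 L2←L1 L3←L0 L4←L2 L5←L0 L6←L0 L7←L0 L8←L5
Dom at joins:
  L1: preds {L0,L2}: {L0} ∩ {L0,L1,L2} = {L0}; idom=L0
  L5: preds {L1,L3}: {L0,L1} ∩ {L0,L3} = {L0}; idom=L0
  L6: preds {L0,L2,L3,L4,L5}: {L0} ∩ {L0,L1,L2} ∩ {L0,L3} ∩ {L0,L1,L2,L4} ∩ {L0,L5} = {L0}; idom=L0
  L7: preds {L1,L5,L6}: {L0,L1} ∩ {L0,L5} ∩ {L0,L6} = {L0}; idom=L0

DF derivation:
  join L1 pred L0: · stop@L0
  join L1 pred L2: L2→L1 stop@L0
  join L5 pred L1: L1 stop@L0
  join L5 pred L3: L3 stop@L0
  join L6 pred L0: · stop@L0
  join L6 pred L2: L2→L1 stop@L0
  join L6 pred L3: L3 stop@L0
  join L6 pred L4: L4→L2→L1 stop@L0
  join L6 pred L5: L5 stop@L0
  join L7 pred L1: L1 stop@L0
  join L7 pred L5: L5 stop@L0
  join L7 pred L6: L6 stop@L0
  L0 → ∅
  L1 → {L1,L5,L6,L7}
  L2 → {L1,L6}
  L3 → {L5,L6}
  L4 → {L6}
  L5 → {L6,L7}
  L6 → {L7}
  L7 → ∅
  L8 → ∅

DF(L1) = ["L1", "L5", "L6", "L7"]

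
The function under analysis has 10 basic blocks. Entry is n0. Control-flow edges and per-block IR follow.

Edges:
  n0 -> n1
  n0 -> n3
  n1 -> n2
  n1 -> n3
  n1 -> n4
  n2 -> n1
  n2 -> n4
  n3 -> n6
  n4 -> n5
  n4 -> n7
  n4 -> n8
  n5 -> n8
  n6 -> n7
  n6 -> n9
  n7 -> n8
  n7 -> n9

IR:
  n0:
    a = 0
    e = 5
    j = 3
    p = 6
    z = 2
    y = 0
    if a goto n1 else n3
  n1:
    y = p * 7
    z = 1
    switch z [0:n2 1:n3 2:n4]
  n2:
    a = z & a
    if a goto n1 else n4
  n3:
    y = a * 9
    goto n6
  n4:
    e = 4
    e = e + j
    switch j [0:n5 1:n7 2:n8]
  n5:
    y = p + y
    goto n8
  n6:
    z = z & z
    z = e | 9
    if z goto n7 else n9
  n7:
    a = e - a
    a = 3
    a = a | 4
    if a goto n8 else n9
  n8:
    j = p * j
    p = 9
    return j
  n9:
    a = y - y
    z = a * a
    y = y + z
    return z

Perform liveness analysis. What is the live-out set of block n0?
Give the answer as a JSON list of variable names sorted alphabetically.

Per-block:
  n0: def={a,e,j,p,y,z} ue=∅
  n1: def={y,z} ue={p}
  n2: def={a} ue={a,z}
  n3: def={y} ue={a}
  n4: def={e} ue={j}
  n5: def={y} ue={p,y}
  n6: def={z} ue={e,z}
  n7: def={a} ue={a,e}
  n8: def={j,p} ue={j,p}
  n9: def={a,y,z} ue={y}

Liveness:
  n0: in=∅ out={a,e,j,p,z}
  n1: in={a,e,j,p} out={a,e,j,p,y,z}
  n2: in={a,e,j,p,y,z} out={a,e,j,p,y}
  n3: in={a,e,j,p,z} out={a,e,j,p,y,z}
  n4: in={a,j,p,y} out={a,e,j,p,y}
  n5: in={j,p,y} out={j,p}
  n6: in={a,e,j,p,y,z} out={a,e,j,p,y}
  n7: in={a,e,j,p,y} out={j,p,y}
  n8: in={j,p} out=∅
  n9: in={y} out=∅

live-out(n0) = ["a", "e", "j", "p", "z"]

Answer: ["a", "e", "j", "p", "z"]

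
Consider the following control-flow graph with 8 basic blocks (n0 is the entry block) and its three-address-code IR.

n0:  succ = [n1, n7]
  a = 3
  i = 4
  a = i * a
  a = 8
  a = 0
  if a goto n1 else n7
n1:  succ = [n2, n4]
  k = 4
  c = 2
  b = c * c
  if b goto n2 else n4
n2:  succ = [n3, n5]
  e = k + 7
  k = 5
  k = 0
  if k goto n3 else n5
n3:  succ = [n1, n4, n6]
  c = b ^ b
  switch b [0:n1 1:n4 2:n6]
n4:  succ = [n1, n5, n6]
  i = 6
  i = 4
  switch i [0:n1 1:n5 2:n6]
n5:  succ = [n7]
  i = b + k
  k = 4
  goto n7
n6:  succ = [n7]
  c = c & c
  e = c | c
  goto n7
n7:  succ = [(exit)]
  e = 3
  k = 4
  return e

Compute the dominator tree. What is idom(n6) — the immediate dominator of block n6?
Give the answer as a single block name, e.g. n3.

Answer: n1

Working:
idom tree: n1←n0 n2←n1 n3←n2 n4←n1 n5←n1 n6←n1 n7←n0
Dom at joins:
  n1: preds {n0,n3,n4}: {n0} ∩ {n0,n1,n2,n3} ∩ {n0,n1,n4} = {n0}; idom=n0
  n4: preds {n1,n3}: {n0,n1} ∩ {n0,n1,n2,n3} = {n0,n1}; idom=n1
  n5: preds {n2,n4}: {n0,n1,n2} ∩ {n0,n1,n4} = {n0,n1}; idom=n1
  n6: preds {n3,n4}: {n0,n1,n2,n3} ∩ {n0,n1,n4} = {n0,n1}; idom=n1
  n7: preds {n0,n5,n6}: {n0} ∩ {n0,n1,n5} ∩ {n0,n1,n6} = {n0}; idom=n0

idom(n6) = n1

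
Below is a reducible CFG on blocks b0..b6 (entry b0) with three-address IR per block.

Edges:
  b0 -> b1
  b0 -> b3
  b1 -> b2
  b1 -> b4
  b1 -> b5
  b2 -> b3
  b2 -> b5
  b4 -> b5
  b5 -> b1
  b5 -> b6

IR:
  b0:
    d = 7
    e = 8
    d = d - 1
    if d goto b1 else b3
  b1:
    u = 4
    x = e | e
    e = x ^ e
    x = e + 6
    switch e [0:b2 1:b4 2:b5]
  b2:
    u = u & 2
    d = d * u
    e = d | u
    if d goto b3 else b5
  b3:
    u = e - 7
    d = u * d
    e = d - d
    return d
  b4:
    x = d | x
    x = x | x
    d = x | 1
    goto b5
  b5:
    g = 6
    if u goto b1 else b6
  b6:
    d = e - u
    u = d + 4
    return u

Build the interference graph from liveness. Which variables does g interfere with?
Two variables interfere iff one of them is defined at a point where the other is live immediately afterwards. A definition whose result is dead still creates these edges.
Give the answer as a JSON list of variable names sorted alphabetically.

Block summaries:
  b0 def {d,e} use ∅
  b1 def {e,u,x} use {e}
  b2 def {d,e,u} use {d,u}
  b3 def {d,e,u} use {d,e}
  b4 def {d,x} use {d,x}
  b5 def {g} use {u}
  b6 def {d,u} use {e,u}

Liveness:
  b0: in=∅ out={d,e}
  b1: in={d,e} out={d,e,u,x}
  b2: in={d,u} out={d,e,u}
  b3: in={d,e} out=∅
  b4: in={d,e,u,x} out={d,e,u}
  b5: in={d,e,u} out={d,e,u}
  b6: in={e,u} out=∅

Conflict graph:
  d: {e,g,u,x}
  e: {d,g,u,x}
  g: {d,e,u}
  u: {d,e,g,x}
  x: {d,e,u}

N(g) = ["d", "e", "u"]

Answer: ["d", "e", "u"]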